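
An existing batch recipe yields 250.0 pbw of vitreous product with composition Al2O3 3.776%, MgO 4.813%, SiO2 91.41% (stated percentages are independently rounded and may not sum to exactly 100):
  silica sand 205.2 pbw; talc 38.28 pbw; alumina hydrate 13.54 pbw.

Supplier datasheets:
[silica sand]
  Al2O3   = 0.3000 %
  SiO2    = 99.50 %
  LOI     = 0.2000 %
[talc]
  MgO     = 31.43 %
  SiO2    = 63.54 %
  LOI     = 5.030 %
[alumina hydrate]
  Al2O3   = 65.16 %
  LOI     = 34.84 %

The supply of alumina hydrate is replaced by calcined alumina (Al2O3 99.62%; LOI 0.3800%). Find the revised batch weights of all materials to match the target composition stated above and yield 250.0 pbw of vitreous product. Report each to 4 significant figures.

Revised batch per 250.0 pbw vitreous product:
  silica sand: 205.2 pbw
  talc: 38.28 pbw
  calcined alumina: 8.858 pbw
Total batch = 252.3 pbw; LOI loss = 2.370 pbw

Working values are printed, with 4-significant-digit rounding, on the page. All arithmetic maintains full precision from start to finish; each reported result takes just one rounding; all derived quantities are recomputed in full precision (the totals, LOI, the yield, glass mass, the three compositions) from the batch weights at 250.0 pbw of glass, as written in either problem or answer.
Per-oxide target masses for 250.0 pbw vitreous product:
  Al2O3: 3.776% × 250.0 = 9.440 pbw
  MgO: 4.813% × 250.0 = 12.03 pbw
  SiO2: 91.41% × 250.0 = 228.5 pbw
Verifying the oxide balance using the reported weights, under the basis named above (oxide sums agree with the targets inside rounding margins):
  Al2O3: 205.2·0.003000 + 8.858·0.9962 = 9.440 pbw (target 9.440 pbw)
  MgO: 38.28·0.3143 = 12.03 pbw (target 12.03 pbw)
  SiO2: 205.2·0.9950 + 38.28·0.6354 = 228.5 pbw (target 228.5 pbw)
The glass-mass cross-check: the batch minus its LOI: 250.0 pbw (targets for the oxides total 250.0 pbw; with the basis standing at 250.0 pbw — gaps are rounding artifacts).
Whole-batch sum: Σ batch = 252.3 pbw; ignition loss, Σ(batch × LOI) = 2.370 pbw; glass ÷ batch gives a yield of 99.06%.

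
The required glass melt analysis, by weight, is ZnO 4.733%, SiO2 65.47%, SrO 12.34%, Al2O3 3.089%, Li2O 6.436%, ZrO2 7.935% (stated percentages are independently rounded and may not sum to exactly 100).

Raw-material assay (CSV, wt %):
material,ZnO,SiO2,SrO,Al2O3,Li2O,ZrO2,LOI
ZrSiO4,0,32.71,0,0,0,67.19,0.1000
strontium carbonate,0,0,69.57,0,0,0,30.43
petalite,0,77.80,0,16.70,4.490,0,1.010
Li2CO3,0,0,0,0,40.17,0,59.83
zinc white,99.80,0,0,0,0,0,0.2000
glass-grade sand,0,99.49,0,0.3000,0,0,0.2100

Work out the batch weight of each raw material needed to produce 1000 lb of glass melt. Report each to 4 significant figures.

Working values appear (rounded to 4 significant figures) as written — full precision is kept throughout. Every reported figure receives exactly one rounding; all derived quantities are carried in full precision (LOI, the six compositions, the totals, net glass mass, the yield) starting from the weights for 1000 lb of glass, as they appear in problem or answer.
Oxide mass targets, per 1000 lb glass melt:
  ZnO: 4.733% × 1000 = 47.33 lb
  SiO2: 65.47% × 1000 = 654.7 lb
  SrO: 12.34% × 1000 = 123.4 lb
  Al2O3: 3.089% × 1000 = 30.89 lb
  Li2O: 6.436% × 1000 = 64.36 lb
  ZrO2: 7.935% × 1000 = 79.35 lb
Verifying the oxide balance using the reported weights, at the basis given (summed amounts equal target values exact up to rounding of places):
  ZnO: 47.42·0.9980 = 47.33 lb (target 47.33 lb)
  SiO2: 118.1·0.3271 + 176.3·0.7780 + 481.3·0.9949 = 654.6 lb (target 654.7 lb)
  SrO: 177.4·0.6957 = 123.4 lb (target 123.4 lb)
  Al2O3: 176.3·0.1670 + 481.3·0.003000 = 30.89 lb (target 30.89 lb)
  Li2O: 176.3·0.04490 + 140.5·0.4017 = 64.35 lb (target 64.36 lb)
  ZrO2: 118.1·0.6719 = 79.35 lb (target 79.35 lb)
Glass-mass sanity pass: the batch minus its LOI: 1000 lb (targets for the oxides total 1000 lb; with the basis standing at 1000 lb — any gap is answer rounding).
Batch total: Σ batch = 1141 lb; Σ batch·LOI gives LOI loss = 141.0 lb; glass ÷ batch gives a yield of 87.64%.

Batch per 1000 lb glass melt:
  ZrSiO4: 118.1 lb
  strontium carbonate: 177.4 lb
  petalite: 176.3 lb
  Li2CO3: 140.5 lb
  zinc white: 47.42 lb
  glass-grade sand: 481.3 lb
Total batch = 1141 lb; LOI loss = 141.0 lb; yield = 87.64%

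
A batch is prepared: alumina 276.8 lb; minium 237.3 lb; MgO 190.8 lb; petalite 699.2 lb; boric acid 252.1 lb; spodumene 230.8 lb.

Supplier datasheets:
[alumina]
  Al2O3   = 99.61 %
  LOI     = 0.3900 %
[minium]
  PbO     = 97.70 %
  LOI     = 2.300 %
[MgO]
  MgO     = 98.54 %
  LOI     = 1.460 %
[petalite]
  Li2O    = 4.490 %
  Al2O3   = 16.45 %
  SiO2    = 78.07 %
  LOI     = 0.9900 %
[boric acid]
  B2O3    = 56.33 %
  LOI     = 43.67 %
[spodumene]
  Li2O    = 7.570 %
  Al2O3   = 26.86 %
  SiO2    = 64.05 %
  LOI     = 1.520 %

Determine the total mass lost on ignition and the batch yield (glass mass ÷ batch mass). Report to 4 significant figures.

LOI loss = 129.8 lb; glass = 1757 lb; yield = 93.12%

Values along the way are printed, rounded to 4 significant figures, in the printout — all internal work carries full float precision at all times; a single rounding produces each reported value; all derived quantities, including the totals, glass mass, the six compositions, the yield, LOI, are carried from the batch weights at 1757 lb of glass at exact precision, exactly as shown in either problem or answer.
Loss on ignition, line by line:
  alumina: 276.8 × 0.003900 = 1.080 lb
  minium: 237.3 × 0.02300 = 5.458 lb
  MgO: 190.8 × 0.01460 = 2.786 lb
  petalite: 699.2 × 0.009900 = 6.922 lb
  boric acid: 252.1 × 0.4367 = 110.1 lb
  spodumene: 230.8 × 0.01520 = 3.508 lb
Total LOI = 129.8 lb
Glass = batch − LOI = 1887 − 129.8 = 1757 lb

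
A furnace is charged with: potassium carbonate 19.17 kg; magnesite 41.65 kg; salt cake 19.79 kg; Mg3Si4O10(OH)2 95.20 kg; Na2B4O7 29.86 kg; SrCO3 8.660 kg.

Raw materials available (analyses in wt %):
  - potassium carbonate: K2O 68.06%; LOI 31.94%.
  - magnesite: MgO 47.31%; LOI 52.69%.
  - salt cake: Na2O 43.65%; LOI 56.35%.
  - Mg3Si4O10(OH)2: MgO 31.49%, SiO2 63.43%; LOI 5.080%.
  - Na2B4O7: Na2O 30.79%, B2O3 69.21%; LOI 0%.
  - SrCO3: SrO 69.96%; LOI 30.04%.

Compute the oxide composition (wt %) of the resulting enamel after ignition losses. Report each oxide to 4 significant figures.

Glass mass = 167.7 kg (batch 214.3 − LOI 46.66).
Composition: Na2O 10.64%, SrO 3.613%, MgO 29.63%, SiO2 36.01%, B2O3 12.33%, K2O 7.781%

Full precision is maintained all the way through — intermediates appear (rounded to 4 significant figures) within the worked lines; each reported number sees exactly one rounding; all derived quantities are rebuilt at full precision (LOI, glass mass, the totals, the yield, six oxide percentages) from the batch weights per 167.7 kg of glass, exactly as shown in problem or answer.
Oxide masses out of the charge:
  Na2O: 19.79·0.4365 + 29.86·0.3079 = 17.83 kg
  SrO: 8.660·0.6996 = 6.059 kg
  MgO: 41.65·0.4731 + 95.20·0.3149 = 49.68 kg
  SiO2: 95.20·0.6343 = 60.39 kg
  B2O3: 29.86·0.6921 = 20.67 kg
  K2O: 19.17·0.6806 = 13.05 kg
LOI: 19.17·0.3194 + 41.65·0.5269 + 19.79·0.5635 + 95.20·0.05080 + 8.660·0.3004 = 46.66 kg
Glass = total batch minus LOI = 214.3 − 46.66 = 167.7 kg (matching Σ of the oxides)
percent share: oxide ÷ glass, ×100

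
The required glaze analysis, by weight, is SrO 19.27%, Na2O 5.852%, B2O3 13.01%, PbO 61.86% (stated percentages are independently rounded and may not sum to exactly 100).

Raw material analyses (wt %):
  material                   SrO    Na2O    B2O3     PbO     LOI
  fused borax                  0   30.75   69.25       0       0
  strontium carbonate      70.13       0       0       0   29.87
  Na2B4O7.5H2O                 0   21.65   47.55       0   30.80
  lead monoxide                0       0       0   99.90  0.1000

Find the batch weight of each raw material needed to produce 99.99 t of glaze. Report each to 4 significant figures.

Batch per 99.99 t glaze:
  fused borax: 9.174 t
  strontium carbonate: 27.47 t
  Na2B4O7.5H2O: 14.00 t
  lead monoxide: 61.92 t
Total batch = 112.6 t; LOI loss = 12.58 t; yield = 88.82%

Each numeric step maintains full precision at all times. Mid-chain values are printed, with 4-significant-figure rounding, when written out. Each reported result is rounded once only — derived quantities, which include net glass mass, four oxide percentages, the totals, yield, ignition loss, are recomputed in exact precision, exactly as shown in the problem or the answer, from the batch weights per 99.99 t of glass.
Target masses of each oxide per 99.99 t glaze:
  SrO: 19.27% × 99.99 = 19.27 t
  Na2O: 5.852% × 99.99 = 5.851 t
  B2O3: 13.01% × 99.99 = 13.01 t
  PbO: 61.86% × 99.99 = 61.85 t
Balance tally, oxide-wise, per the reported batch figures, for the quoted basis mass (oxide sums agree with the targets inside rounding margins):
  SrO: 27.47·0.7013 = 19.26 t (target 19.27 t)
  Na2O: 9.174·0.3075 + 14.00·0.2165 = 5.852 t (target 5.851 t)
  B2O3: 9.174·0.6925 + 14.00·0.4755 = 13.01 t (target 13.01 t)
  PbO: 61.92·0.9990 = 61.86 t (target 61.85 t)
Auditing the glass mass value: Σ batch − LOI loss = 99.98 t (per-oxide target masses sum to 99.98 t; stated basis 99.99 t — gaps are rounding artifacts).
Total batch = Σ batch = 112.6 t; the LOI term Σ batch·LOI equals 12.58 t; yield, glass over the total, = 88.82%.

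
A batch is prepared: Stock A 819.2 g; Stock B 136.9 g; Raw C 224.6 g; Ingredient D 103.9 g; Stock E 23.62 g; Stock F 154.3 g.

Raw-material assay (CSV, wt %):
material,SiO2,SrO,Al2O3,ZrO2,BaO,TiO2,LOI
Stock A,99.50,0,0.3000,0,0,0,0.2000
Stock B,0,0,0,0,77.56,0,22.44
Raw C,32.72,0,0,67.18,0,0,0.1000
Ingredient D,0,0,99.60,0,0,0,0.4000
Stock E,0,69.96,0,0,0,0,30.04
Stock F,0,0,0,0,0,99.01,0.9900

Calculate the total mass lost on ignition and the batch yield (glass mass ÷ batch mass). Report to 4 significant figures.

Rounding to four significant digits applies to each working value as displayed; the whole derivation keeps exact precision from start to finish. Exactly one rounding is applied to each reported result — all derived quantities, including LOI, the totals, glass mass, the yield, six oxide percentages, are recomputed using the weight values for 1421 g of glass at exact precision as they appear in the question or the answer.
Loss on ignition, line by line:
  Stock A: 819.2 × 0.002000 = 1.638 g
  Stock B: 136.9 × 0.2244 = 30.72 g
  Raw C: 224.6 × 0.001000 = 0.2246 g
  Ingredient D: 103.9 × 0.004000 = 0.4156 g
  Stock E: 23.62 × 0.3004 = 7.095 g
  Stock F: 154.3 × 0.009900 = 1.528 g
Total LOI = 41.62 g
Glass = batch − LOI = 1463 − 41.62 = 1421 g

LOI loss = 41.62 g; glass = 1421 g; yield = 97.15%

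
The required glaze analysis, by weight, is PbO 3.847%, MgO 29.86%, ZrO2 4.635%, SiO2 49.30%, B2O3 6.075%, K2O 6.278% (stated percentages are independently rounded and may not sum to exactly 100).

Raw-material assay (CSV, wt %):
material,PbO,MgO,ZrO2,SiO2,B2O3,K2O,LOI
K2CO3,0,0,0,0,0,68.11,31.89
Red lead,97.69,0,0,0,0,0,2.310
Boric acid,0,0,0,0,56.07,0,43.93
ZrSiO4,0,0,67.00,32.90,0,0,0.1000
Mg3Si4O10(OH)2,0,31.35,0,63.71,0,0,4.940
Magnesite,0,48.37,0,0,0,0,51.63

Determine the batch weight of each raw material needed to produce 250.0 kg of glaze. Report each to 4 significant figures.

Full float precision is held in all steps. Mid-chain values are shown rounded to four significant figures in the working. Every reported number takes exactly one rounding; derived quantities (glass mass, the six compositions, ignition loss, totals, the yield) are carried from the weighed amounts for 250.0 kg of glass in full float precision, exactly as shown in either problem or answer.
The oxide mass targets at 250.0 kg glaze:
  PbO: 3.847% × 250.0 = 9.618 kg
  MgO: 29.86% × 250.0 = 74.65 kg
  ZrO2: 4.635% × 250.0 = 11.59 kg
  SiO2: 49.30% × 250.0 = 123.2 kg
  B2O3: 6.075% × 250.0 = 15.19 kg
  K2O: 6.278% × 250.0 = 15.70 kg
Sums-versus-targets review per the reported batch figures, for the quoted basis mass (sums match the target masses inside rounding margins):
  PbO: 9.845·0.9769 = 9.618 kg (target 9.618 kg)
  MgO: 184.5·0.3135 + 34.74·0.4837 = 74.64 kg (target 74.65 kg)
  ZrO2: 17.29·0.6700 = 11.58 kg (target 11.59 kg)
  SiO2: 17.29·0.3290 + 184.5·0.6371 = 123.2 kg (target 123.2 kg)
  B2O3: 27.09·0.5607 = 15.19 kg (target 15.19 kg)
  K2O: 23.04·0.6811 = 15.69 kg (target 15.70 kg)
Glass-mass closure: total charge less LOI = 250.0 kg (the targets, summed, come to 250.0 kg; basis as stated: 250.0 kg — any gap is answer rounding).
Batch grand total — Σ batch = 296.5 kg; Σ batch·LOI gives LOI loss = 46.54 kg; yield = glass ÷ total batch = 84.30%.

Batch per 250.0 kg glaze:
  K2CO3: 23.04 kg
  Red lead: 9.845 kg
  Boric acid: 27.09 kg
  ZrSiO4: 17.29 kg
  Mg3Si4O10(OH)2: 184.5 kg
  Magnesite: 34.74 kg
Total batch = 296.5 kg; LOI loss = 46.54 kg; yield = 84.30%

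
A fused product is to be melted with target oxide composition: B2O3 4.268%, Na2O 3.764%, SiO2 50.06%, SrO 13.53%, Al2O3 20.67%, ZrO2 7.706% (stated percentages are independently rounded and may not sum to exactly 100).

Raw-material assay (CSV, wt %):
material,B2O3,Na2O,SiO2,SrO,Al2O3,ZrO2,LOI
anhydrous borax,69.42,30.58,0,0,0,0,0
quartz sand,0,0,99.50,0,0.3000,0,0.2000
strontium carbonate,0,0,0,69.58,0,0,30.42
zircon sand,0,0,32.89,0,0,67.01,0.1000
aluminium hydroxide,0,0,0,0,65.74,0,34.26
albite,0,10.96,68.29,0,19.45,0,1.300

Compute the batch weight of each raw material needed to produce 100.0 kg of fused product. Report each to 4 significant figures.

Batch per 100.0 kg fused product:
  anhydrous borax: 6.148 kg
  quartz sand: 34.71 kg
  strontium carbonate: 19.45 kg
  zircon sand: 11.50 kg
  aluminium hydroxide: 26.20 kg
  albite: 17.19 kg
Total batch = 115.2 kg; LOI loss = 15.20 kg; yield = 86.81%

The working math maintains exact precision in all steps; mid-chain values are printed (rounded to 4 significant digits) as written. Every reported value undergoes a single rounding; derived quantities, including yield, glass mass, the totals, six oxide percentages, LOI, are rebuilt using the weight values per 100.0 kg of glass at full float precision, exactly as printed in either problem or answer.
Oxide mass targets, per 100.0 kg fused product:
  B2O3: 4.268% × 100.0 = 4.268 kg
  Na2O: 3.764% × 100.0 = 3.764 kg
  SiO2: 50.06% × 100.0 = 50.06 kg
  SrO: 13.53% × 100.0 = 13.53 kg
  Al2O3: 20.67% × 100.0 = 20.67 kg
  ZrO2: 7.706% × 100.0 = 7.706 kg
Oxide-by-oxide audit given the weights on record, on the stated basis (summed amounts equal target values up to rounding of the answer):
  B2O3: 6.148·0.6942 = 4.268 kg (target 4.268 kg)
  Na2O: 6.148·0.3058 + 17.19·0.1096 = 3.764 kg (target 3.764 kg)
  SiO2: 34.71·0.9950 + 11.50·0.3289 + 17.19·0.6829 = 50.06 kg (target 50.06 kg)
  SrO: 19.45·0.6958 = 13.53 kg (target 13.53 kg)
  Al2O3: 34.71·0.003000 + 26.20·0.6574 + 17.19·0.1945 = 20.67 kg (target 20.67 kg)
  ZrO2: 11.50·0.6701 = 7.706 kg (target 7.706 kg)
Glass-mass closure: total batch − LOI = 100.0 kg (targets for the oxides total 100.0 kg; stated basis 100.0 kg — differing by rounding only).
Adding the batch up: Σ batch = 115.2 kg; LOI loss = Σ batch·LOI = 15.20 kg; yield = glass ÷ total batch = 86.81%.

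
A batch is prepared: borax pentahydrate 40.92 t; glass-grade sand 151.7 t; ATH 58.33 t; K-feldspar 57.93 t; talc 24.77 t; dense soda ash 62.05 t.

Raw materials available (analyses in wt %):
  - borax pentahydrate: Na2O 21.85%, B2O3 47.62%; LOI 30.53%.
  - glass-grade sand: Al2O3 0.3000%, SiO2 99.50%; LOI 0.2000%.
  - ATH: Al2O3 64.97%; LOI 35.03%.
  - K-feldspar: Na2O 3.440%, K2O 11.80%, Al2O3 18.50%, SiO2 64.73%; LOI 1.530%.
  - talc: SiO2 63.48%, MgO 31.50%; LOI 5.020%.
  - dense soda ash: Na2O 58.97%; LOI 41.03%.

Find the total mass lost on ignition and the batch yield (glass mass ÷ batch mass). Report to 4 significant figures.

LOI loss = 60.82 t; glass = 334.9 t; yield = 84.63%

The whole derivation carries full precision at each step. Mid-chain values are printed (rounded to four significant figures) at each printed step. Every reported figure sees exactly one rounding. Derived quantities are rebuilt from the batch weights on 334.9 t of glass in full float precision (the six compositions, glass mass, totals, LOI, the yield), as written in the problem or answer text.
LOI of each material in turn:
  borax pentahydrate: 40.92 × 0.3053 = 12.49 t
  glass-grade sand: 151.7 × 0.002000 = 0.3034 t
  ATH: 58.33 × 0.3503 = 20.43 t
  K-feldspar: 57.93 × 0.01530 = 0.8863 t
  talc: 24.77 × 0.05020 = 1.243 t
  dense soda ash: 62.05 × 0.4103 = 25.46 t
Total LOI = 60.82 t
Glass = batch − LOI = 395.7 − 60.82 = 334.9 t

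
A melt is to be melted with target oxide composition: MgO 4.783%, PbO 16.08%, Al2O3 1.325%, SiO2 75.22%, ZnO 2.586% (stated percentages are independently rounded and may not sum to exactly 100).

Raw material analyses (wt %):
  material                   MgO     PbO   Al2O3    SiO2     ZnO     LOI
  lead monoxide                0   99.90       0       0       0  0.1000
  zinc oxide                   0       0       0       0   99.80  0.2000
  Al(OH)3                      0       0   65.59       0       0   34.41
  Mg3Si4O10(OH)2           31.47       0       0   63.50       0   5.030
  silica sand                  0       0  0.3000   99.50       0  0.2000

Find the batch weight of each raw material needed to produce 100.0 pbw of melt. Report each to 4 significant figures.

Batch per 100.0 pbw melt:
  lead monoxide: 16.10 pbw
  zinc oxide: 2.591 pbw
  Al(OH)3: 1.719 pbw
  Mg3Si4O10(OH)2: 15.20 pbw
  silica sand: 65.90 pbw
Total batch = 101.5 pbw; LOI loss = 1.509 pbw; yield = 98.51%

Working values appear, with 4-significant-figure rounding, in the working — each numeric step keeps full precision end to end — exactly one rounding lands on each reported number; the derived quantities (net glass mass, yield, totals, five oxide percentages, ignition loss) are computed from the weighed amounts for 100.0 pbw of glass in full precision, as written in problem or answer.
Oxide-by-oxide targets in 100.0 pbw melt:
  MgO: 4.783% × 100.0 = 4.783 pbw
  PbO: 16.08% × 100.0 = 16.08 pbw
  Al2O3: 1.325% × 100.0 = 1.325 pbw
  SiO2: 75.22% × 100.0 = 75.22 pbw
  ZnO: 2.586% × 100.0 = 2.586 pbw
Balance tally, oxide-wise, on the weights just shown, for the quoted basis mass (delivered sums recover each target once rounding is allowed for):
  MgO: 15.20·0.3147 = 4.783 pbw (target 4.783 pbw)
  PbO: 16.10·0.9990 = 16.08 pbw (target 16.08 pbw)
  Al2O3: 1.719·0.6559 + 65.90·0.003000 = 1.325 pbw (target 1.325 pbw)
  SiO2: 15.20·0.6350 + 65.90·0.9950 = 75.22 pbw (target 75.22 pbw)
  ZnO: 2.591·0.9980 = 2.586 pbw (target 2.586 pbw)
Consistency of the glass mass: total charge less LOI = 100.0 pbw (targets for the oxides total 99.99 pbw; versus the stated basis of 100.0 pbw — any gap is answer rounding).
Adding the batch up: Σ batch = 101.5 pbw; LOI loss = Σ batch·LOI = 1.509 pbw; as yield: glass ÷ batch → 98.51%.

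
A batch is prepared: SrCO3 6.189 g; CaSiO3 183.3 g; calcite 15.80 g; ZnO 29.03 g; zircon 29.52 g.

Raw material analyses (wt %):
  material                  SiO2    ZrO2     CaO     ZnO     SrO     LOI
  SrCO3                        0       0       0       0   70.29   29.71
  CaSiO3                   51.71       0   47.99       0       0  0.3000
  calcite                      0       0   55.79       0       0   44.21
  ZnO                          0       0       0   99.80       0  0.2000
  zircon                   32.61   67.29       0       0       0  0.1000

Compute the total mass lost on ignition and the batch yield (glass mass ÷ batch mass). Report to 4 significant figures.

LOI loss = 9.461 g; glass = 254.4 g; yield = 96.41%

The intermediate values are shown (rounded to 4 significant digits) as written. Every computation carries exact precision through every step. A single rounding completes every reported value — derived quantities (five oxide percentages, net glass mass, LOI, totals, the yield) are computed starting from the weights per 254.4 g of glass in exact precision as written in the question or the answer.
Loss on ignition, line by line:
  SrCO3: 6.189 × 0.2971 = 1.839 g
  CaSiO3: 183.3 × 0.003000 = 0.5499 g
  calcite: 15.80 × 0.4421 = 6.985 g
  ZnO: 29.03 × 0.002000 = 0.05806 g
  zircon: 29.52 × 0.001000 = 0.02952 g
Total LOI = 9.461 g
Glass = batch − LOI = 263.8 − 9.461 = 254.4 g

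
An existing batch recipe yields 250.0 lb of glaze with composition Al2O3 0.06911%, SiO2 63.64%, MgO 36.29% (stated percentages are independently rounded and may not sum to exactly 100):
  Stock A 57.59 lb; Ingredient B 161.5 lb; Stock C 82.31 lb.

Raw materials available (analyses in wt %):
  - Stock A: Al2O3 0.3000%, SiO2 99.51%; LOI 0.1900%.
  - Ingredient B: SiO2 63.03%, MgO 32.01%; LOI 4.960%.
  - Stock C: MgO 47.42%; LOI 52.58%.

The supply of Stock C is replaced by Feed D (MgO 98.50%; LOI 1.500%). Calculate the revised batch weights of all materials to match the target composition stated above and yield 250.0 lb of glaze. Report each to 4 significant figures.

The intermediate values are printed, rounded to four significant figures, in the working. The working math keeps exact precision from start to finish; exactly one rounding is applied to every reported figure. Derived quantities (the totals, LOI, three oxide percentages, net glass mass, the yield) are rebuilt from the weighed amounts on 250.0 lb of glass in exact precision, as they appear in the question or the answer.
Per-oxide target masses for 250.0 lb glaze:
  Al2O3: 0.06911% × 250.0 = 0.1728 lb
  SiO2: 63.64% × 250.0 = 159.1 lb
  MgO: 36.29% × 250.0 = 90.72 lb
Per-oxide balance check applying the batch weights above, per the basis as stated (delivered sums recover each target given rounding of the digits):
  Al2O3: 57.59·0.003000 = 0.1728 lb (target 0.1728 lb)
  SiO2: 57.59·0.9951 + 161.5·0.6303 = 159.1 lb (target 159.1 lb)
  MgO: 161.5·0.3201 + 39.62·0.9850 = 90.72 lb (target 90.72 lb)
Consistency of the glass mass: Σ batch − LOI loss = 250.0 lb (summing oxide targets gives 250.0 lb; the stated basis being 250.0 lb — any gap is answer rounding).
Whole-batch sum: Σ batch = 258.7 lb; LOI removed, Σ of batch·LOI: 8.714 lb; as yield: glass ÷ batch → 96.63%.

Revised batch per 250.0 lb glaze:
  Stock A: 57.59 lb
  Ingredient B: 161.5 lb
  Feed D: 39.62 lb
Total batch = 258.7 lb; LOI loss = 8.714 lb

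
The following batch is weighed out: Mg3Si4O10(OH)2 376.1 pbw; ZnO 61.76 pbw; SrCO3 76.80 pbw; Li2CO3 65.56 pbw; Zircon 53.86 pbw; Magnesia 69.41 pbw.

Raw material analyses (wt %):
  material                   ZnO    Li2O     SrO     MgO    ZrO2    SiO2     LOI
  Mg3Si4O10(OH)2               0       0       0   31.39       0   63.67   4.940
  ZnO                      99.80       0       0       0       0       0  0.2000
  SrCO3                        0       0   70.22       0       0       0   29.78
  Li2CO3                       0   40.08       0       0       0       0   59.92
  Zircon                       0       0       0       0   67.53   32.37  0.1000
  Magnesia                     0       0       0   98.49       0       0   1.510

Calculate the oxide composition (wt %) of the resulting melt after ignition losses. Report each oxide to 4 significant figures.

The intermediate values appear rounded to 4 significant digits across the worked steps — all internal work maintains full float precision from start to finish — each reported number is rounded only once — derived quantities (the totals, ignition loss, glass mass, yield, the six compositions) are recomputed at full precision from the batch weights per 621.5 pbw of glass as they appear in either problem or answer.
Oxide-by-oxide delivered mass:
  ZnO: 61.76·0.9980 = 61.64 pbw
  Li2O: 65.56·0.4008 = 26.28 pbw
  SrO: 76.80·0.7022 = 53.93 pbw
  MgO: 376.1·0.3139 + 69.41·0.9849 = 186.4 pbw
  ZrO2: 53.86·0.6753 = 36.37 pbw
  SiO2: 376.1·0.6367 + 53.86·0.3237 = 256.9 pbw
LOI: 376.1·0.04940 + 61.76·0.002000 + 76.80·0.2978 + 65.56·0.5992 + 53.86·0.001000 + 69.41·0.01510 = 81.96 pbw
Resulting glass, batch − LOI: 703.5 − 81.96 = 621.5 pbw (matching Σ of the oxides)
wt %: oxide over glass, times 100

Glass mass = 621.5 pbw (batch 703.5 − LOI 81.96).
Composition: ZnO 9.917%, Li2O 4.228%, SrO 8.677%, MgO 29.99%, ZrO2 5.852%, SiO2 41.33%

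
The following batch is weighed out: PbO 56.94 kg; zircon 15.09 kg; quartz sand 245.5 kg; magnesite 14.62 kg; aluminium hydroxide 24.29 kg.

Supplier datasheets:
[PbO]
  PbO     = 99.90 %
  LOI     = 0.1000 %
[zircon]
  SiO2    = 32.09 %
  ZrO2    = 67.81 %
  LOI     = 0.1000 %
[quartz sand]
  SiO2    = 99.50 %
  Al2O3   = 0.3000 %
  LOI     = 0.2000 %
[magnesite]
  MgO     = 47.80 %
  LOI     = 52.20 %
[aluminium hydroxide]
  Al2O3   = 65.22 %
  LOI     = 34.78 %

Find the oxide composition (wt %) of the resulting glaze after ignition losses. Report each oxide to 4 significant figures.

All internal work carries full precision in every operation; mid-chain values appear rounded to 4 significant digits across the worked steps; every reported figure is rounded a single time. Derived quantities (totals, yield, the five compositions, net glass mass, ignition loss) are computed from the weighed amounts on 339.8 kg of glass at exact precision exactly as shown in problem or answer.
Oxide masses out of the charge:
  SiO2: 15.09·0.3209 + 245.5·0.9950 = 249.1 kg
  MgO: 14.62·0.4780 = 6.988 kg
  ZrO2: 15.09·0.6781 = 10.23 kg
  Al2O3: 245.5·0.003000 + 24.29·0.6522 = 16.58 kg
  PbO: 56.94·0.9990 = 56.88 kg
LOI: 56.94·0.001000 + 15.09·0.001000 + 245.5·0.002000 + 14.62·0.5220 + 24.29·0.3478 = 16.64 kg
Glass mass = batch − LOI = 356.4 − 16.64 = 339.8 kg (= Σ oxide masses)
wt % = 100 × oxide mass / glass mass

Glass mass = 339.8 kg (batch 356.4 − LOI 16.64).
Composition: SiO2 73.31%, MgO 2.057%, ZrO2 3.011%, Al2O3 4.879%, PbO 16.74%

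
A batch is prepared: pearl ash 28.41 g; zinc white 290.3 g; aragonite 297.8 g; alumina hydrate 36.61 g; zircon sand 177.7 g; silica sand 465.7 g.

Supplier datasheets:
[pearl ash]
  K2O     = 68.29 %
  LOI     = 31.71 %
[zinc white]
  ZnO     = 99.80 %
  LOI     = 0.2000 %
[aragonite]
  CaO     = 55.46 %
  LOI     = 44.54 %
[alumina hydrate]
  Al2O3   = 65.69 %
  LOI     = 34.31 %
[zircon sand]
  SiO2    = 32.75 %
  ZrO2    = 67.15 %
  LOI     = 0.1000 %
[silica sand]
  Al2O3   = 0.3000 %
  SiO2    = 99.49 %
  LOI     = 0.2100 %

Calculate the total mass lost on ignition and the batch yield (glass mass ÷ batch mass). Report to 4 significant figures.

The intermediate values are printed rounded to four significant figures within the worked lines; all arithmetic keeps full float precision from first step to last — exactly one rounding goes into every reported figure. All derived quantities, including yield, six oxide percentages, totals, ignition loss, net glass mass, are rebuilt from the weighed amounts on 1141 g of glass in full precision, precisely as stated by question or answer.
Per-material ignition loss:
  pearl ash: 28.41 × 0.3171 = 9.009 g
  zinc white: 290.3 × 0.002000 = 0.5806 g
  aragonite: 297.8 × 0.4454 = 132.6 g
  alumina hydrate: 36.61 × 0.3431 = 12.56 g
  zircon sand: 177.7 × 0.001000 = 0.1777 g
  silica sand: 465.7 × 0.002100 = 0.9780 g
Total LOI = 155.9 g
Glass = batch − LOI = 1297 − 155.9 = 1141 g

LOI loss = 155.9 g; glass = 1141 g; yield = 87.97%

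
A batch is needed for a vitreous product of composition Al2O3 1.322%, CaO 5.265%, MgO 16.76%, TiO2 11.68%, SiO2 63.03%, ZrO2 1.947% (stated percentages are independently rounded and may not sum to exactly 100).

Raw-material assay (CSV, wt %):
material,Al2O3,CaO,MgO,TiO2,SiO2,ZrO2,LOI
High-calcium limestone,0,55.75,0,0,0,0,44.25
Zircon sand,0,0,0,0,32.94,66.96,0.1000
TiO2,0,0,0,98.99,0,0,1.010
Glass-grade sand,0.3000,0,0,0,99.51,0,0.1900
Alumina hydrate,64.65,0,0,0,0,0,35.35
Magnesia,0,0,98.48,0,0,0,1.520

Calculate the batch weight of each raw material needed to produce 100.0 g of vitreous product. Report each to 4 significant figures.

In-progress results are rounded to 4 significant figures as shown; all arithmetic holds exact precision through every step. A single rounding yields each reported figure. All derived quantities, which include six oxide percentages, glass mass, LOI, totals, yield, are re-derived at exact precision, exactly as printed in the problem or the answer, from the weighed amounts on 100.0 g of glass.
Target oxide masses per 100.0 g vitreous product:
  Al2O3: 1.322% × 100.0 = 1.322 g
  CaO: 5.265% × 100.0 = 5.265 g
  MgO: 16.76% × 100.0 = 16.76 g
  TiO2: 11.68% × 100.0 = 11.68 g
  SiO2: 63.03% × 100.0 = 63.03 g
  ZrO2: 1.947% × 100.0 = 1.947 g
Sums-versus-targets review from the weights as reported, per the basis as stated (every target is met by its sum exact up to rounding of places):
  Al2O3: 62.38·0.003000 + 1.755·0.6465 = 1.322 g (target 1.322 g)
  CaO: 9.444·0.5575 = 5.265 g (target 5.265 g)
  MgO: 17.02·0.9848 = 16.76 g (target 16.76 g)
  TiO2: 11.80·0.9899 = 11.68 g (target 11.68 g)
  SiO2: 2.908·0.3294 + 62.38·0.9951 = 63.03 g (target 63.03 g)
  ZrO2: 2.908·0.6696 = 1.947 g (target 1.947 g)
Auditing the glass mass value: total batch − LOI = 100.0 g (per-oxide target masses sum to 100.0 g; stated basis 100.0 g — deltas are rounding alone).
Batch grand total — Σ batch = 105.3 g; loss to ignition Σ batch·LOI = 5.299 g; yield, glass over the total, = 94.97%.

Batch per 100.0 g vitreous product:
  High-calcium limestone: 9.444 g
  Zircon sand: 2.908 g
  TiO2: 11.80 g
  Glass-grade sand: 62.38 g
  Alumina hydrate: 1.755 g
  Magnesia: 17.02 g
Total batch = 105.3 g; LOI loss = 5.299 g; yield = 94.97%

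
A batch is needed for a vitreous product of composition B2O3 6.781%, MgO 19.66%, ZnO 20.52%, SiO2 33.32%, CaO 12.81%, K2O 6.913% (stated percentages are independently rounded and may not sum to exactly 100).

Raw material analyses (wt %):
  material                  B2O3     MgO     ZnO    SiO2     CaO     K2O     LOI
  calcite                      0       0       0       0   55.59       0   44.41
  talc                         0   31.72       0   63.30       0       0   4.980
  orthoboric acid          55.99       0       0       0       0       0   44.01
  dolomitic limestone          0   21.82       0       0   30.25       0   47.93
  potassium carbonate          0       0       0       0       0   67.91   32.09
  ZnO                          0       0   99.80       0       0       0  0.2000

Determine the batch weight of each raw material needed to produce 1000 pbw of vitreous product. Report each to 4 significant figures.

The working math carries full precision throughout; values along the way are displayed, rounded to four significant digits, as written. Exactly one rounding is applied to each reported figure — the derived quantities (the six compositions, the totals, yield, net glass mass, LOI) are re-derived in full precision from the batch weights at 1000 pbw of glass, exactly as shown in problem or answer.
Target oxide masses per 1000 pbw vitreous product:
  B2O3: 6.781% × 1000 = 67.81 pbw
  MgO: 19.66% × 1000 = 196.6 pbw
  ZnO: 20.52% × 1000 = 205.2 pbw
  SiO2: 33.32% × 1000 = 333.2 pbw
  CaO: 12.81% × 1000 = 128.1 pbw
  K2O: 6.913% × 1000 = 69.13 pbw
Sums-versus-targets review on the weights just shown, at the basis given (each sum matches its target mass once rounding is allowed for):
  B2O3: 121.1·0.5599 = 67.80 pbw (target 67.81 pbw)
  MgO: 526.4·0.3172 + 135.8·0.2182 = 196.6 pbw (target 196.6 pbw)
  ZnO: 205.6·0.9980 = 205.2 pbw (target 205.2 pbw)
  SiO2: 526.4·0.6330 = 333.2 pbw (target 333.2 pbw)
  CaO: 156.5·0.5559 + 135.8·0.3025 = 128.1 pbw (target 128.1 pbw)
  K2O: 101.8·0.6791 = 69.13 pbw (target 69.13 pbw)
The glass-mass cross-check: whole batch net of LOI = 1000 pbw (summing oxide targets gives 1000 pbw; stated basis 1000 pbw — rounding explains the deltas).
Summing the batch: Σ batch = 1247 pbw; LOI removed, Σ of batch·LOI: 247.2 pbw; glass ÷ batch gives a yield of 80.18%.

Batch per 1000 pbw vitreous product:
  calcite: 156.5 pbw
  talc: 526.4 pbw
  orthoboric acid: 121.1 pbw
  dolomitic limestone: 135.8 pbw
  potassium carbonate: 101.8 pbw
  ZnO: 205.6 pbw
Total batch = 1247 pbw; LOI loss = 247.2 pbw; yield = 80.18%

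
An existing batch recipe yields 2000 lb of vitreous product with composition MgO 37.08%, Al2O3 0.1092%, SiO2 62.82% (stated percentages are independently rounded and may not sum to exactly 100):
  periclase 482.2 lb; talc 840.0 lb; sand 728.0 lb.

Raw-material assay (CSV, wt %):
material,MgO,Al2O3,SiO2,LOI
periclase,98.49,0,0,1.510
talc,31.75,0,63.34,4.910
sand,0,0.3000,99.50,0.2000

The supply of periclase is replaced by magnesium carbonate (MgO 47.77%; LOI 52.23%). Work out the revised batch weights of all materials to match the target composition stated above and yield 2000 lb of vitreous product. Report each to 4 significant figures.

Every computation carries full precision in every operation — intermediates are printed rounded to four significant digits at each printed step. Exactly one rounding lands on each reported result; all derived quantities (ignition loss, glass mass, yield, three oxide percentages, the totals) are computed in full float precision starting from the weights per 2000 lb of glass, as written in question or answer.
Target masses of each oxide per 2000 lb vitreous product:
  MgO: 37.08% × 2000 = 741.6 lb
  Al2O3: 0.1092% × 2000 = 2.184 lb
  SiO2: 62.82% × 2000 = 1256 lb
Per-oxide balance check using the reported weights, under the basis named above (each sum matches its target mass within answer rounding):
  MgO: 994.2·0.4777 + 840.0·0.3175 = 741.6 lb (target 741.6 lb)
  Al2O3: 728.0·0.003000 = 2.184 lb (target 2.184 lb)
  SiO2: 840.0·0.6334 + 728.0·0.9950 = 1256 lb (target 1256 lb)
Glass-mass bookkeeping: batch total minus LOI = 2000 lb (summing oxide targets gives 2000 lb; the stated basis being 2000 lb — a pure rounding effect).
Adding the batch up: Σ batch = 2562 lb; loss to ignition Σ batch·LOI = 562.0 lb; glass ÷ batch gives a yield of 78.07%.

Revised batch per 2000 lb vitreous product:
  magnesium carbonate: 994.2 lb
  talc: 840.0 lb
  sand: 728.0 lb
Total batch = 2562 lb; LOI loss = 562.0 lb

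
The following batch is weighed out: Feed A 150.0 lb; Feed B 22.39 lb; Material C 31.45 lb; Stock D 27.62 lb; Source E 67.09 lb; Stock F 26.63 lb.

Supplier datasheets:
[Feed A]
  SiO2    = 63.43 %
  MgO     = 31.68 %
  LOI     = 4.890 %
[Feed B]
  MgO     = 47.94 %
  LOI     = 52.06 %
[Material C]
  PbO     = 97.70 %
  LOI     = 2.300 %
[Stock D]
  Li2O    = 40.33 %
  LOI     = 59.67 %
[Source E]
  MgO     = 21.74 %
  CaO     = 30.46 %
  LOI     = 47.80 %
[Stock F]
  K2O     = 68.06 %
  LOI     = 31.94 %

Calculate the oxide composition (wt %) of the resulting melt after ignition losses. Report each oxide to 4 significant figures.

Every computation carries full precision throughout — working values are shown rounded to four significant figures as written — a single rounding finalizes every reported value; all derived quantities are carried from the batch weights on 248.4 lb of glass at full float precision (net glass mass, the totals, six oxide percentages, the yield, LOI), as given in the question or the answer.
Mass of each oxide from the mix:
  SiO2: 150.0·0.6343 = 95.14 lb
  MgO: 150.0·0.3168 + 22.39·0.4794 + 67.09·0.2174 = 72.84 lb
  PbO: 31.45·0.9770 = 30.73 lb
  Li2O: 27.62·0.4033 = 11.14 lb
  K2O: 26.63·0.6806 = 18.12 lb
  CaO: 67.09·0.3046 = 20.44 lb
LOI: 150.0·0.04890 + 22.39·0.5206 + 31.45·0.02300 + 27.62·0.5967 + 67.09·0.4780 + 26.63·0.3194 = 76.77 lb
Glass mass = batch − LOI = 325.2 − 76.77 = 248.4 lb (equal to the oxide-mass sum)
wt % = 100 × oxide mass / glass mass

Glass mass = 248.4 lb (batch 325.2 − LOI 76.77).
Composition: SiO2 38.30%, MgO 29.32%, PbO 12.37%, Li2O 4.484%, K2O 7.296%, CaO 8.227%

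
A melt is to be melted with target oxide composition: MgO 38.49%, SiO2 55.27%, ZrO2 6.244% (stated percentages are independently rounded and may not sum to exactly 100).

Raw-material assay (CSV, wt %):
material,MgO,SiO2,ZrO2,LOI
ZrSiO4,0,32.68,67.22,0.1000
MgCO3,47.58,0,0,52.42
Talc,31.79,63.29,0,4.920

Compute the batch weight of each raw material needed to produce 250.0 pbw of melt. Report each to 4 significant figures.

Rounding to four significant digits extends to each working value as printed. The working math runs at full precision from start to finish. A single rounding yields each reported value — the derived quantities, which include net glass mass, ignition loss, the yield, totals, the three compositions, are recomputed at full precision, precisely as stated by problem or answer, from the weighed amounts for 250.0 pbw of glass.
Oxide mass targets, per 250.0 pbw melt:
  MgO: 38.49% × 250.0 = 96.22 pbw
  SiO2: 55.27% × 250.0 = 138.2 pbw
  ZrO2: 6.244% × 250.0 = 15.61 pbw
Mass-balance tally per oxide on the weights just shown, relative to the basis at hand (each sum matches its target mass up to rounding of the answer):
  MgO: 64.38·0.4758 + 206.3·0.3179 = 96.21 pbw (target 96.22 pbw)
  SiO2: 23.22·0.3268 + 206.3·0.6329 = 138.2 pbw (target 138.2 pbw)
  ZrO2: 23.22·0.6722 = 15.61 pbw (target 15.61 pbw)
Glass-mass bookkeeping: net batch after ignition = 250.0 pbw (oxide target masses add up to 250.0 pbw; with the basis standing at 250.0 pbw — deltas are rounding alone).
Total batch = Σ batch = 293.9 pbw; Σ batch·LOI gives LOI loss = 43.92 pbw; the yield ratio, glass ÷ batch: 85.06%.

Batch per 250.0 pbw melt:
  ZrSiO4: 23.22 pbw
  MgCO3: 64.38 pbw
  Talc: 206.3 pbw
Total batch = 293.9 pbw; LOI loss = 43.92 pbw; yield = 85.06%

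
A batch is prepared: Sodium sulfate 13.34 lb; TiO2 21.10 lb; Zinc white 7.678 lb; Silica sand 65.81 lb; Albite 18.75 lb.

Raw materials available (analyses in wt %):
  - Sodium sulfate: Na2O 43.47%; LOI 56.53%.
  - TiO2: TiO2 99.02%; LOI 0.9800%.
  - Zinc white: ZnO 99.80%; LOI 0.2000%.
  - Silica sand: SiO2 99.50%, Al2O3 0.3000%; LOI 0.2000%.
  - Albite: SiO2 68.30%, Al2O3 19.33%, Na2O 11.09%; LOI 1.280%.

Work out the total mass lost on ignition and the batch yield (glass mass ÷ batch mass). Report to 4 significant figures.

LOI loss = 8.135 lb; glass = 118.5 lb; yield = 93.58%

Values along the way appear with 4-significant-digit rounding on the page; all arithmetic maintains full float precision at all times; a single rounding yields each reported value. All derived quantities (totals, glass mass, LOI, the yield, five oxide percentages) are carried at full precision using the weight values at 118.5 lb of glass, exactly as shown in the problem or answer text.
Per-material ignition loss:
  Sodium sulfate: 13.34 × 0.5653 = 7.541 lb
  TiO2: 21.10 × 0.009800 = 0.2068 lb
  Zinc white: 7.678 × 0.002000 = 0.01536 lb
  Silica sand: 65.81 × 0.002000 = 0.1316 lb
  Albite: 18.75 × 0.01280 = 0.2400 lb
Total LOI = 8.135 lb
Glass = batch − LOI = 126.7 − 8.135 = 118.5 lb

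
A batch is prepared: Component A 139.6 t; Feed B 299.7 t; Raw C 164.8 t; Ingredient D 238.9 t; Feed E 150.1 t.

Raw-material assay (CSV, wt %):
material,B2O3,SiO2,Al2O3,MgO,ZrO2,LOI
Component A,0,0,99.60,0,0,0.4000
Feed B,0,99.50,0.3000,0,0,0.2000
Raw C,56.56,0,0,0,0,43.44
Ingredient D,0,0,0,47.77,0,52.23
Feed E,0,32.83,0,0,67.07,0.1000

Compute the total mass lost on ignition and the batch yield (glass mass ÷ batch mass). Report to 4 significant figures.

Working values appear with 4-significant-figure rounding across the worked steps — all internal work runs at full precision through the solve. Every reported value takes a single rounding — the derived quantities, including the five compositions, yield, the totals, ignition loss, glass mass, are computed starting from the weights on 795.4 t of glass in exact precision, as written in the question or the answer.
Ignition loss by material:
  Component A: 139.6 × 0.004000 = 0.5584 t
  Feed B: 299.7 × 0.002000 = 0.5994 t
  Raw C: 164.8 × 0.4344 = 71.59 t
  Ingredient D: 238.9 × 0.5223 = 124.8 t
  Feed E: 150.1 × 0.001000 = 0.1501 t
Total LOI = 197.7 t
Glass = batch − LOI = 993.1 − 197.7 = 795.4 t

LOI loss = 197.7 t; glass = 795.4 t; yield = 80.10%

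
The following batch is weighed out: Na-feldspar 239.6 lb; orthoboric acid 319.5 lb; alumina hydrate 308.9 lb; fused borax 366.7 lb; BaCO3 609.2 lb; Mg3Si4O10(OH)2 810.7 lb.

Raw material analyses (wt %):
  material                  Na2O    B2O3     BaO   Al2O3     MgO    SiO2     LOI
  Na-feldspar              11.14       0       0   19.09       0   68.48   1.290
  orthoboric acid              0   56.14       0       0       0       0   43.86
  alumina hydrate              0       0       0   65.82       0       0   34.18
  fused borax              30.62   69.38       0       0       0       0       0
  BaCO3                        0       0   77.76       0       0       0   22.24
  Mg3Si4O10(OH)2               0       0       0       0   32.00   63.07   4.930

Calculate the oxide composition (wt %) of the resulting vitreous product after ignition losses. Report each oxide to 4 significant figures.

Every computation maintains full float precision in every operation — values along the way appear with 4-significant-figure rounding as written — a single rounding completes every reported number. All derived quantities (the six compositions, net glass mass, ignition loss, yield, the totals) are computed in full float precision using the weight values on 2230 lb of glass as written in either problem or answer.
Per-oxide mass from batch:
  Na2O: 239.6·0.1114 + 366.7·0.3062 = 139.0 lb
  B2O3: 319.5·0.5614 + 366.7·0.6938 = 433.8 lb
  BaO: 609.2·0.7776 = 473.7 lb
  Al2O3: 239.6·0.1909 + 308.9·0.6582 = 249.1 lb
  MgO: 810.7·0.3200 = 259.4 lb
  SiO2: 239.6·0.6848 + 810.7·0.6307 = 675.4 lb
LOI: 239.6·0.01290 + 319.5·0.4386 + 308.9·0.3418 + 609.2·0.2224 + 810.7·0.04930 = 424.3 lb
Net of LOI, the glass mass = 2655 − 424.3 = 2230 lb (matching Σ of the oxides)
wt % = 100 × oxide mass / glass mass

Glass mass = 2230 lb (batch 2655 − LOI 424.3).
Composition: Na2O 6.231%, B2O3 19.45%, BaO 21.24%, Al2O3 11.17%, MgO 11.63%, SiO2 30.28%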